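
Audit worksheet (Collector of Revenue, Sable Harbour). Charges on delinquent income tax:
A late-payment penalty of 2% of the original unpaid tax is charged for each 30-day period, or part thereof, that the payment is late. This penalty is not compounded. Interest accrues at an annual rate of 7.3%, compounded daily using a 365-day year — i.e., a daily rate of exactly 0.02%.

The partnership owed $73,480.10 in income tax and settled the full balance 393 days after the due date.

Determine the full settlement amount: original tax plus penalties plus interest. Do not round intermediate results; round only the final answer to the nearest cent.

Penalty periods: ⌈393/30⌉ = 14; penalty = 14 × 2% × $73,480.10 = $20,574.43…
Interest: $73,480.10 × ((1 + 0.0002)^393 − 1) = $73,480.10 × 0.08176303… = $6,007.9553…
Total = $73,480.10 + $20,574.4280 + $6,007.9553… = $100,062.48

$100,062.48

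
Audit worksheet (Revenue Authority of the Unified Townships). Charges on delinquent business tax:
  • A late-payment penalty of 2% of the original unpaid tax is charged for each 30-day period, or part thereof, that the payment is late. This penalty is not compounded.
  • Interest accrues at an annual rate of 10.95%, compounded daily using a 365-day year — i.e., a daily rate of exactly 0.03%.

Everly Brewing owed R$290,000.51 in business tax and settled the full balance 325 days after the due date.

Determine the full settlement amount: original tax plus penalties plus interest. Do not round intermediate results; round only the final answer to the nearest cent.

Penalty periods: ⌈325/30⌉ = 11; penalty = 11 × 2% × R$290,000.51 = R$63,800.11…
Interest: R$290,000.51 × ((1 + 0.0003)^325 − 1) = R$290,000.51 × 0.10239532… = R$29,694.6956…
Total = R$290,000.51 + R$63,800.1122 + R$29,694.6956… = R$383,495.32

R$383,495.32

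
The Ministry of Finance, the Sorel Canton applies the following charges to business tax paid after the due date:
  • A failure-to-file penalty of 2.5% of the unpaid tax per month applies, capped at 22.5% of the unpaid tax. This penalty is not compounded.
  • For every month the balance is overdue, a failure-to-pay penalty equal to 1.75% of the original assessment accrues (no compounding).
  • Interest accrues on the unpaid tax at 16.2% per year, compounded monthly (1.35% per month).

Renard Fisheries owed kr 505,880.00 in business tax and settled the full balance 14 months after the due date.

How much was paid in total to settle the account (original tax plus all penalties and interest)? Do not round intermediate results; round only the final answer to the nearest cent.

Failure-to-file: 14 × 2.5% × kr 505,880.00 = kr 177,058.00, capped at 22.5% × kr 505,880.00 = kr 113,823.00
Failure-to-pay penalty: 14 × 1.75% × kr 505,880.00 = kr 123,940.60
Interest: kr 505,880.00 × ((1 + 0.0135)^14 − 1) = kr 505,880.00 × 0.2065145… = kr 104,471.5507…
Total = kr 505,880.00 + kr 237,763.6000 + kr 104,471.5507… = kr 848,115.15

kr 848,115.15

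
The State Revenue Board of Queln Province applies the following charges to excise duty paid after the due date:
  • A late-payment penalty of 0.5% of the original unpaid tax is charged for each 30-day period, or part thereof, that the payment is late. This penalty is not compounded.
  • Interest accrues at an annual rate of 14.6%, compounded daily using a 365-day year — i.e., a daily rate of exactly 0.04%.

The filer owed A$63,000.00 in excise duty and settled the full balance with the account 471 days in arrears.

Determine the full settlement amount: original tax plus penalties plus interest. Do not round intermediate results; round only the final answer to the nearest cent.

A$81,098.06

Penalty periods: ⌈471/30⌉ = 16; penalty = 16 × 0.5% × A$63,000.00 = A$5,040.00
Interest: A$63,000.00 × ((1 + 0.0004)^471 − 1) = A$63,000.00 × 0.20727087… = A$13,058.0646…
Total = A$63,000.00 + A$5,040.0000 + A$13,058.0646… = A$81,098.06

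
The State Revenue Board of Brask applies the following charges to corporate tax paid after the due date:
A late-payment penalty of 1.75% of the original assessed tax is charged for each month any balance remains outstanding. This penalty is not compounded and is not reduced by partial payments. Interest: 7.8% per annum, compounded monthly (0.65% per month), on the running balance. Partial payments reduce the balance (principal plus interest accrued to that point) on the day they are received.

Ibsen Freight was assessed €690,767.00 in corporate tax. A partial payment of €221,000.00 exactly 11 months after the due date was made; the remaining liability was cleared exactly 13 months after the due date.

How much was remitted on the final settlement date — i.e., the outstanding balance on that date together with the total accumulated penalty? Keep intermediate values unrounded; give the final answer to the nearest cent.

Balance at month 11: €690,767.0000 × (1 + 0.0065)^11 = €741,793.7218…
After €221,000.00 payment: €741,793.7218… − €221,000.00 = €520,793.7218…
Balance at month 13: €520,793.7218… × (1 + 0.0065)^2 = €527,586.0437…
Penalty: 13 × 1.75% × €690,767.00 = €157,149.49…
Final settlement = outstanding balance + penalty = €527,586.0437… + €157,149.49… = €684,735.54

€684,735.54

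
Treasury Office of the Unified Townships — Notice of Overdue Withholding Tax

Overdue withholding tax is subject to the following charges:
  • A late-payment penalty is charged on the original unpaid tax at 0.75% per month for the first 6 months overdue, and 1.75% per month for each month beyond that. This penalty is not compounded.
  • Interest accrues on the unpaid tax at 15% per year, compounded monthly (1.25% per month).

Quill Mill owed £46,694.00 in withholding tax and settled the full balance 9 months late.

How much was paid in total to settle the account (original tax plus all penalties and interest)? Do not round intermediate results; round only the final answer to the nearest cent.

Penalty, months 1–6: 6 × 0.75% × £46,694.00 = £2,101.23
Penalty, months 7–9: 3 × 1.75% × £46,694.00 = £2,451.44…
Interest: £46,694.00 × ((1 + 0.0125)^9 − 1) = £46,694.00 × 0.1182922… = £5,523.5349…
Total = £46,694.00 + £4,552.6650 + £5,523.5349… = £56,770.20

£56,770.20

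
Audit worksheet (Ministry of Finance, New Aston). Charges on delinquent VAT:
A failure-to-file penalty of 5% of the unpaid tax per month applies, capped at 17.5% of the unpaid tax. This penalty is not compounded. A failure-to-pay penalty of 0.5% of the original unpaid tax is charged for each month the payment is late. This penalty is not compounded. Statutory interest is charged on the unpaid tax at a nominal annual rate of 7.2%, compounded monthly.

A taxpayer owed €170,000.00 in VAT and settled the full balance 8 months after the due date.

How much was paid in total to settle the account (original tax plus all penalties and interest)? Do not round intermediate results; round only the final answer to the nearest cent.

€214,883.43

Failure-to-file: 8 × 5% × €170,000.00 = €68,000.00, capped at 17.5% × €170,000.00 = €29,750.00
Failure-to-pay penalty = 0.5% × €170,000.00 × 8 mo = €6,800.00
Interest (7.2%/yr ÷ 12 = 0.6%/month): €170,000.00 × ((1 + 0.006)^8 − 1) = €8,333.4318…
Total = €170,000.00 + €36,550.0000 + €8,333.4318… = €214,883.43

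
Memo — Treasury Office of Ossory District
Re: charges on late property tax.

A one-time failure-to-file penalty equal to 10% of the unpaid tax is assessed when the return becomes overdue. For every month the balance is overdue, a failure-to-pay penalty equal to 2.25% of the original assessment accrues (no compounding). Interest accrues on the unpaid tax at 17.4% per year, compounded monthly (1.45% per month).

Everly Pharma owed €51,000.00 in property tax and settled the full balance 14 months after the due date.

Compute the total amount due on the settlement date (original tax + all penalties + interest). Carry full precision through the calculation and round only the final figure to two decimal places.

€83,552.69

Failure-to-file penalty: 10% × €51,000.00 = €5,100.00
Failure-to-pay penalty: 14 × 2.25% × €51,000.00 = €16,065.00
Interest: €51,000.00 × ((1 + 0.0145)^14 − 1) = €51,000.00 × 0.2232880… = €11,387.6885…
Total = €51,000.00 + €21,165.0000 + €11,387.6885… = €83,552.69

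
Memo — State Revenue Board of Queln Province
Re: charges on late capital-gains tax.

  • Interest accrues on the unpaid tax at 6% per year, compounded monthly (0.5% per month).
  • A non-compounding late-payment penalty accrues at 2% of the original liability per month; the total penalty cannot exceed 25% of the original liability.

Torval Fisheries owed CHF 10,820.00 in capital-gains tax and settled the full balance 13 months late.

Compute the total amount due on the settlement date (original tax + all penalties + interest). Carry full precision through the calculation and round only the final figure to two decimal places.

CHF 14,249.79

Penalty (uncapped): 13 × 2% × CHF 10,820.00 = CHF 2,813.20; cap = 25% × CHF 10,820.00 = CHF 2,705.00 → penalty = CHF 2,705.00
Interest: CHF 10,820.00 × ((1 + 0.005)^13 − 1) = CHF 10,820.00 × 0.0669862… = CHF 724.7907…
Total = CHF 10,820.00 + CHF 2,705.0000 + CHF 724.7907… = CHF 14,249.79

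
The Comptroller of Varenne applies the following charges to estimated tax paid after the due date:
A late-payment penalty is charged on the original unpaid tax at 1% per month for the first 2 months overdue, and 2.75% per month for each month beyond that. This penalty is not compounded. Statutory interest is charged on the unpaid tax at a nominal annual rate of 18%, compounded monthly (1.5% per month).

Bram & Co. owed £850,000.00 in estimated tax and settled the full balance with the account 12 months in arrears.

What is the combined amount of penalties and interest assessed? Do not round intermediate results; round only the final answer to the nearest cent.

Penalty, months 1–2: 2 × 1% × £850,000.00 = £17,000.00
Penalty, months 3–12: 10 × 2.75% × £850,000.00 = £233,750.00
Interest: £850,000.00 × ((1 + 0.015)^12 − 1) = £850,000.00 × 0.1956182… = £166,275.4457…
Penalties + interest = £250,750.0000 + £166,275.4457… = £417,025.45

£417,025.45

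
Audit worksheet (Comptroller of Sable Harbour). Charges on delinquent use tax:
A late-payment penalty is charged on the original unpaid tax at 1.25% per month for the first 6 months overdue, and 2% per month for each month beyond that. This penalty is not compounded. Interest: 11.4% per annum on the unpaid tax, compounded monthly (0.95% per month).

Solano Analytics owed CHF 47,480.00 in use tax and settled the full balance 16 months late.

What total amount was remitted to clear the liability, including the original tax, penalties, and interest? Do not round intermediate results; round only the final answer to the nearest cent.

CHF 68,291.69

Penalty, months 1–6: 6 × 1.25% × CHF 47,480.00 = CHF 3,561.00
Penalty, months 7–16: 10 × 2% × CHF 47,480.00 = CHF 9,496.00
Interest: CHF 47,480.00 × ((1 + 0.0095)^16 − 1) = CHF 47,480.00 × 0.1633253… = CHF 7,754.6851…
Total = CHF 47,480.00 + CHF 13,057.0000 + CHF 7,754.6851… = CHF 68,291.69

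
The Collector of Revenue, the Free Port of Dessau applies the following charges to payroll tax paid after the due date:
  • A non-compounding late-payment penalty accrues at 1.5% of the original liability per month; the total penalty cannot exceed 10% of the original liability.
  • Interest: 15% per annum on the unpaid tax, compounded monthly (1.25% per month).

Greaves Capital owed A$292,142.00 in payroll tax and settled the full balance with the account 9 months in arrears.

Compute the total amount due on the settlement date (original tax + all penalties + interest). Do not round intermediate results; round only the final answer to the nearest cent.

Penalty (uncapped): 9 × 1.5% × A$292,142.00 = A$39,439.17; cap = 10% × A$292,142.00 = A$29,214.20 → penalty = A$29,214.20
Interest: A$292,142.00 × ((1 + 0.0125)^9 − 1) = A$292,142.00 × 0.1182922… = A$34,558.1133…
Total = A$292,142.00 + A$29,214.2000 + A$34,558.1133… = A$355,914.31

A$355,914.31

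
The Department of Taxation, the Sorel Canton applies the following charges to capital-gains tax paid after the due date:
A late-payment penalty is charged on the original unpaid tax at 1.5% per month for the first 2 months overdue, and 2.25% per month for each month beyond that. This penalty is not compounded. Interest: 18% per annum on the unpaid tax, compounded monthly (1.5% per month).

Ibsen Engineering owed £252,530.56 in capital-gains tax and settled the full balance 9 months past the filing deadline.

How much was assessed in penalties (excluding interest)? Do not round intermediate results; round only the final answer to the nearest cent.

£47,349.48

Penalty, months 1–2: 2 × 1.5% × £252,530.56 = £7,575.92…
Penalty, months 3–9: 7 × 2.25% × £252,530.56 = £39,773.56…
Total penalty = £7,575.92… + £39,773.56… = £47,349.48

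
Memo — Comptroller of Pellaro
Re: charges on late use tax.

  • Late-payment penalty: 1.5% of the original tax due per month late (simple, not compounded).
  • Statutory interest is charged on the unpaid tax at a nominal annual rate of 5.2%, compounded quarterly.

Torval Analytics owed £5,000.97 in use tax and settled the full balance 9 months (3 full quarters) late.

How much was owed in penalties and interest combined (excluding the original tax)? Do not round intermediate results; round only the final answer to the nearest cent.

£872.72

Late-payment penalty: 9 × 1.5% × £5,000.97 = £675.13…
Interest (5.2%/yr ÷ 4 = 1.3%/quarter): £5,000.97 × ((1 + 0.013)^3 − 1) = £197.5843…
Penalties + interest = £675.1310… + £197.5843… = £872.72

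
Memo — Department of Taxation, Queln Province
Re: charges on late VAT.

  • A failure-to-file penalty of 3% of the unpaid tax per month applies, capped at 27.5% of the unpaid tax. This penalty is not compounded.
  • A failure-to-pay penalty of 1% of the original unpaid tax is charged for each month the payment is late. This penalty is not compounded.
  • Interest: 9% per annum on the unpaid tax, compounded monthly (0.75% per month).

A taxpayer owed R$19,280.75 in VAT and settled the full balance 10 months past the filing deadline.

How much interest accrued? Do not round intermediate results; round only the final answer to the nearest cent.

Interest: R$19,280.75 × ((1 + 0.0075)^10 − 1) = R$19,280.75 × 0.0775825… = R$1,495.8497…

R$1,495.85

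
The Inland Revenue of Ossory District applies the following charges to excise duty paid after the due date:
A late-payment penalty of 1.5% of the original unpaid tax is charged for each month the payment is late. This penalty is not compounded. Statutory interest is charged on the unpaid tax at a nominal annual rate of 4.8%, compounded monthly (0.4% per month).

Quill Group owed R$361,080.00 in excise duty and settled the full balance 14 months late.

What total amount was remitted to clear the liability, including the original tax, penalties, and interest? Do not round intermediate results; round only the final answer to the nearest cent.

R$457,661.52

Late-payment penalty = 1.5% × R$361,080.00 × 14 mo = R$75,826.80
Interest: R$361,080.00 × ((1 + 0.004)^14 − 1) = R$361,080.00 × 0.0574796… = R$20,754.7175…
Total = R$361,080.00 + R$75,826.8000 + R$20,754.7175… = R$457,661.52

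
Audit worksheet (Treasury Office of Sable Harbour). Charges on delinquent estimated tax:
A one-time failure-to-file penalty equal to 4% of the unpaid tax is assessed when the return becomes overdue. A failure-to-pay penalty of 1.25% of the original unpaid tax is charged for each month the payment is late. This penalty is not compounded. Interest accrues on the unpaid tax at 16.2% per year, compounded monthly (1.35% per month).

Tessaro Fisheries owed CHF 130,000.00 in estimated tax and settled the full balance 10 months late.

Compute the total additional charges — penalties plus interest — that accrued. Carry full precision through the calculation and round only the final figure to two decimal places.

CHF 40,105.47

Failure-to-file penalty: 4% × CHF 130,000.00 = CHF 5,200.00
Failure-to-pay penalty: 10 × 1.25% × CHF 130,000.00 = CHF 16,250.00
Interest: CHF 130,000.00 × ((1 + 0.0135)^10 − 1) = CHF 130,000.00 × 0.1435036… = CHF 18,655.4660…
Penalties + interest = CHF 21,450.0000 + CHF 18,655.4660… = CHF 40,105.47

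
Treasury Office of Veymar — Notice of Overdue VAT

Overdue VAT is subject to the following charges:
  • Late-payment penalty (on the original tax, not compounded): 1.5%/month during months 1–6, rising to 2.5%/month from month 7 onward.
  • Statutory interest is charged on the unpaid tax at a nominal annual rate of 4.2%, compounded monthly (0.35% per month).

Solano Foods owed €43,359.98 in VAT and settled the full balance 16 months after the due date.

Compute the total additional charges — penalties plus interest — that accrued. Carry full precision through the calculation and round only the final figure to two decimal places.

€17,235.34

Penalty, months 1–6: 6 × 1.5% × €43,359.98 = €3,902.40…
Penalty, months 7–16: 10 × 2.5% × €43,359.98 = €10,840.00…
Interest: €43,359.98 × ((1 + 0.0035)^16 − 1) = €43,359.98 × 0.0574943… = €2,492.9511…
Penalties + interest = €14,742.3932 + €2,492.9511… = €17,235.34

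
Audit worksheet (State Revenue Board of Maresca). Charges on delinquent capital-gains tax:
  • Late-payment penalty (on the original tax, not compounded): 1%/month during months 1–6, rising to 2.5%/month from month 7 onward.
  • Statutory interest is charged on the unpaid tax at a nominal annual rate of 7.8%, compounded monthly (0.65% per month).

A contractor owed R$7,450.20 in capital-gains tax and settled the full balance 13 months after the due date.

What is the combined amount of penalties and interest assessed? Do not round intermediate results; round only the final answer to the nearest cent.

Penalty, months 1–6: 6 × 1% × R$7,450.20 = R$447.01…
Penalty, months 7–13: 7 × 2.5% × R$7,450.20 = R$1,303.79…
Interest: R$7,450.20 × ((1 + 0.0065)^13 − 1) = R$7,450.20 × 0.0878753… = R$654.6888…
Penalties + interest = R$1,750.7970 + R$654.6888… = R$2,405.49

R$2,405.49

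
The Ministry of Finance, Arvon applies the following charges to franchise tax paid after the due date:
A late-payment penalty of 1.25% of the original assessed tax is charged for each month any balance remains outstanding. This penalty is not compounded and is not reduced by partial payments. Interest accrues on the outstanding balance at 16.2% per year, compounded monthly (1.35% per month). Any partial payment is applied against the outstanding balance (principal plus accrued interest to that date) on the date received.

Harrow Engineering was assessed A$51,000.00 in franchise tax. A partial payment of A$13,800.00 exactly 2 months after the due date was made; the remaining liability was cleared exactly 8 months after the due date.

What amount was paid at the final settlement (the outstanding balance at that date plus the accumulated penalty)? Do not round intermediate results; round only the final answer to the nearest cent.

A$46,919.19

Balance at month 2: A$51,000.0000 × (1 + 0.0135)^2 = A$52,386.2948…
After A$13,800.00 payment: A$52,386.2948… − A$13,800.00 = A$38,586.2948…
Balance at month 8: A$38,586.2948… × (1 + 0.0135)^6 = A$41,819.1880…
Penalty: 8 × 1.25% × A$51,000.00 = A$5,100.00
Final settlement = outstanding balance + penalty = A$41,819.1880… + A$5,100.00 = A$46,919.19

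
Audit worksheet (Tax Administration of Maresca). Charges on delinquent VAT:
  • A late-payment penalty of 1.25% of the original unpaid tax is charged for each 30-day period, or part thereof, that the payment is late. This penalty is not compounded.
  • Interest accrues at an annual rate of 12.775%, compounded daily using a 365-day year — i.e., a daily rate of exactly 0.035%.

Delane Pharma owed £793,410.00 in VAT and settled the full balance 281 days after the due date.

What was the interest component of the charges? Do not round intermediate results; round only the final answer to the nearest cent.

£81,982.98

Interest: £793,410.00 × ((1 + 0.00035)^281 − 1) = £793,410.00 × 0.10332990… = £81,982.9793…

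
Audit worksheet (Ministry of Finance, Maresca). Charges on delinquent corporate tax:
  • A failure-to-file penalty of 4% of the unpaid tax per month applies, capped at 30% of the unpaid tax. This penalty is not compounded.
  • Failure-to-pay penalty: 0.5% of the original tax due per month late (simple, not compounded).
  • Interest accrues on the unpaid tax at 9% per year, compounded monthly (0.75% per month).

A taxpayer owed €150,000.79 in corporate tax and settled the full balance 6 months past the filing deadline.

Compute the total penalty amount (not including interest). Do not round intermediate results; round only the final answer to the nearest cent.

Failure-to-file: 6 × 4% × €150,000.79 = €36,000.19… (under the 30% cap)
Failure-to-pay penalty = 0.5% × €150,000.79 × 6 mo = €4,500.02…
Total penalty = €36,000.19… + €4,500.02… = €40,500.21

€40,500.21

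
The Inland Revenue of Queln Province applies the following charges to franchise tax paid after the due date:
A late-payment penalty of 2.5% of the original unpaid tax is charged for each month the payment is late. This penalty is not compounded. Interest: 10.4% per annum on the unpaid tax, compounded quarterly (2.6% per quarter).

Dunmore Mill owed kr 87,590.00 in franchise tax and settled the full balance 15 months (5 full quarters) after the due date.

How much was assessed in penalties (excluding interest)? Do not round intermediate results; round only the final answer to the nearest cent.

Late-payment penalty: 15 × 2.5% × kr 87,590.00 = kr 32,846.25

kr 32,846.25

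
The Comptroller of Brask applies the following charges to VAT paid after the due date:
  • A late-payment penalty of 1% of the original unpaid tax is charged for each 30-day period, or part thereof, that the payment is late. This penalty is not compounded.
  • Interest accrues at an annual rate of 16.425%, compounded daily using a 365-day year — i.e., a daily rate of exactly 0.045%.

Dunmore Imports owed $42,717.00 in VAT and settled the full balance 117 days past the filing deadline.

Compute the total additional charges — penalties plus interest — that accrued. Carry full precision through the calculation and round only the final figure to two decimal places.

Penalty periods: ⌈117/30⌉ = 4; penalty = 4 × 1% × $42,717.00 = $1,708.68
Interest: $42,717.00 × ((1 + 0.00045)^117 − 1) = $42,717.00 × 0.05404818… = $2,308.7760…
Penalties + interest = $1,708.6800 + $2,308.7760… = $4,017.46

$4,017.46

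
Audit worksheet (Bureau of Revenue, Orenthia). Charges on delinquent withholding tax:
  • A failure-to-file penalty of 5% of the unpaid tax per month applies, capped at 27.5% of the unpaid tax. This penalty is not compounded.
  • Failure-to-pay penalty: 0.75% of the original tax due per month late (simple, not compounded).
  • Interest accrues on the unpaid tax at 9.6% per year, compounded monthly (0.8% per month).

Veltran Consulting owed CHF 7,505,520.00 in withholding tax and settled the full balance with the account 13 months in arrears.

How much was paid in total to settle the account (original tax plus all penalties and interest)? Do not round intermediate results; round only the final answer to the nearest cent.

Failure-to-file: 13 × 5% × CHF 7,505,520.00 = CHF 4,878,588.00, capped at 27.5% × CHF 7,505,520.00 = CHF 2,064,018.00
Failure-to-pay penalty: 13 × 0.75% × CHF 7,505,520.00 = CHF 731,788.20
Interest: CHF 7,505,520.00 × ((1 + 0.008)^13 − 1) = CHF 7,505,520.00 × 0.1091414… = CHF 819,162.9850…
Total = CHF 7,505,520.00 + CHF 2,795,806.2000 + CHF 819,162.9850… = CHF 11,120,489.19

CHF 11,120,489.19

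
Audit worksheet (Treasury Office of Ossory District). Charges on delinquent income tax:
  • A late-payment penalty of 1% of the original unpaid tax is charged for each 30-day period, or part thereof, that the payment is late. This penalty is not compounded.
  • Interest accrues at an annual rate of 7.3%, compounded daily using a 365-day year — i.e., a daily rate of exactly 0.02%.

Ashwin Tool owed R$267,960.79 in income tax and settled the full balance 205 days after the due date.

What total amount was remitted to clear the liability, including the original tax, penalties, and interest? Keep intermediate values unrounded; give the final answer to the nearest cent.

R$297,931.62

Penalty periods: ⌈205/30⌉ = 7; penalty = 7 × 1% × R$267,960.79 = R$18,757.26…
Interest: R$267,960.79 × ((1 + 0.0002)^205 − 1) = R$267,960.79 × 0.04184783… = R$11,213.5788…
Total = R$267,960.79 + R$18,757.2553 + R$11,213.5788… = R$297,931.62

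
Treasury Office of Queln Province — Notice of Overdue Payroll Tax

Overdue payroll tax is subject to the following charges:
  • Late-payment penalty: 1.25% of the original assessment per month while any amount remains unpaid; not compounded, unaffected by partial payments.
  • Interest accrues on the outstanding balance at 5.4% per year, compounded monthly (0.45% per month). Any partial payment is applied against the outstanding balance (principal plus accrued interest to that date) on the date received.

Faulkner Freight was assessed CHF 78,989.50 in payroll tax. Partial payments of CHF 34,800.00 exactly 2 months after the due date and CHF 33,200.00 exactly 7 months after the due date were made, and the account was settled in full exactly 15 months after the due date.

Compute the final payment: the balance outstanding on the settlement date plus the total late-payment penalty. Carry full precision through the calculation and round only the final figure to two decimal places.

Balance at month 2: CHF 78,989.5000 × (1 + 0.0045)^2 = CHF 79,702.0050…
After CHF 34,800.00 payment: CHF 79,702.0050… − CHF 34,800.00 = CHF 44,902.0050…
Balance at month 7: CHF 44,902.0050… × (1 + 0.0045)^5 = CHF 45,921.4338…
After CHF 33,200.00 payment: CHF 45,921.4338… − CHF 33,200.00 = CHF 12,721.4338…
Balance at month 15: CHF 12,721.4338… × (1 + 0.0045)^8 = CHF 13,186.6838…
Penalty: 15 × 1.25% × CHF 78,989.50 = CHF 14,810.53…
Final settlement = outstanding balance + penalty = CHF 13,186.6838… + CHF 14,810.53… = CHF 27,997.22

CHF 27,997.22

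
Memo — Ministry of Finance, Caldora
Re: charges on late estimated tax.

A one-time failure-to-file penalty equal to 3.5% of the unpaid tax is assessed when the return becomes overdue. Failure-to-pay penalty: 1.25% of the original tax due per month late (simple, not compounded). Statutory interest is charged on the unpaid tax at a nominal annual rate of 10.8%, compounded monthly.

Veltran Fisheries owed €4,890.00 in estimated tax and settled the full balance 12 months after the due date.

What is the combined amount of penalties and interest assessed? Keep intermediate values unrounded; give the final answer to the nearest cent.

€1,459.71

Failure-to-file penalty: 3.5% × €4,890.00 = €171.15
Failure-to-pay penalty: 12 × 1.25% × €4,890.00 = €733.50
Interest (10.8%/yr ÷ 12 = 0.9%/month): €4,890.00 × ((1 + 0.009)^12 − 1) = €555.0623…
Penalties + interest = €904.6500 + €555.0623… = €1,459.71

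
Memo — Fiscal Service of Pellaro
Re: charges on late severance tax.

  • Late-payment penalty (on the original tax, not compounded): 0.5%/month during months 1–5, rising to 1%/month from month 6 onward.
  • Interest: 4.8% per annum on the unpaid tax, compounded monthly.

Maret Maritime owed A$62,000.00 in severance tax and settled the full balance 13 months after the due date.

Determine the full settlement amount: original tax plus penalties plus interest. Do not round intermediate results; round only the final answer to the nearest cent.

A$71,812.52

Penalty, months 1–5: 5 × 0.5% × A$62,000.00 = A$1,550.00
Penalty, months 6–13: 8 × 1% × A$62,000.00 = A$4,960.00
Interest (4.8%/yr ÷ 12 = 0.4%/month): A$62,000.00 × ((1 + 0.004)^13 − 1) = A$3,302.5223…
Total = A$62,000.00 + A$6,510.0000 + A$3,302.5223… = A$71,812.52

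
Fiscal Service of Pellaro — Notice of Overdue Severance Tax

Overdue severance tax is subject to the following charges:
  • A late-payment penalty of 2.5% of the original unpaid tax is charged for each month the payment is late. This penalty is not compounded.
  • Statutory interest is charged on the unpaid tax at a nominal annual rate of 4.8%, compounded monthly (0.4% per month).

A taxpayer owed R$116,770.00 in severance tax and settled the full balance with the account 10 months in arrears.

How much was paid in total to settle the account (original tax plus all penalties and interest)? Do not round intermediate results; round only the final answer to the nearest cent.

R$150,718.28

Late-payment penalty: 10 × 2.5% × R$116,770.00 = R$29,192.50
Interest: R$116,770.00 × ((1 + 0.004)^10 − 1) = R$116,770.00 × 0.0407277… = R$4,755.7775…
Total = R$116,770.00 + R$29,192.5000 + R$4,755.7775… = R$150,718.28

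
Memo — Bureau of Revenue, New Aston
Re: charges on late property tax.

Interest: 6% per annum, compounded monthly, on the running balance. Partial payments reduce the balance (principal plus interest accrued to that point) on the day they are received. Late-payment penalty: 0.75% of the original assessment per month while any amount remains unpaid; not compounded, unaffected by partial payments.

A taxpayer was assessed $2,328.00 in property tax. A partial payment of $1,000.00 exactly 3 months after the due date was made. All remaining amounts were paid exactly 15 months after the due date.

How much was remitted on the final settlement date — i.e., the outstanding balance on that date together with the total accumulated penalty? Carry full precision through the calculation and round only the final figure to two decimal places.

Monthly rate = 6% ÷ 12 = 0.5%
Balance at month 3: $2,328.0000 × (1 + 0.005)^3 = $2,363.0949…
After $1,000.00 payment: $2,363.0949… − $1,000.00 = $1,363.0949…
Balance at month 15: $1,363.0949… × (1 + 0.005)^12 = $1,447.1676…
Penalty: 15 × 0.75% × $2,328.00 = $261.90
Final settlement = outstanding balance + penalty = $1,447.1676… + $261.90 = $1,709.07

$1,709.07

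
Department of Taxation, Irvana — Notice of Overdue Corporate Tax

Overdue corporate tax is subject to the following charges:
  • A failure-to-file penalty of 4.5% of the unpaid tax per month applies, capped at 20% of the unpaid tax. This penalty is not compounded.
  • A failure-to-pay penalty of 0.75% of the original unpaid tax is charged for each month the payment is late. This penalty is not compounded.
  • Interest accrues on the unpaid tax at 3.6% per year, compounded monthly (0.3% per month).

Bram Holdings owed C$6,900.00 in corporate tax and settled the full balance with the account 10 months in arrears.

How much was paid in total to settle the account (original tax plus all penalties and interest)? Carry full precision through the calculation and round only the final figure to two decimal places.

C$9,007.32

Failure-to-file: 10 × 4.5% × C$6,900.00 = C$3,105.00, capped at 20% × C$6,900.00 = C$1,380.00
Failure-to-pay penalty = 0.75% × C$6,900.00 × 10 mo = C$517.50
Interest: C$6,900.00 × ((1 + 0.003)^10 − 1) = C$6,900.00 × 0.0304083… = C$209.8170…
Total = C$6,900.00 + C$1,897.5000 + C$209.8170… = C$9,007.32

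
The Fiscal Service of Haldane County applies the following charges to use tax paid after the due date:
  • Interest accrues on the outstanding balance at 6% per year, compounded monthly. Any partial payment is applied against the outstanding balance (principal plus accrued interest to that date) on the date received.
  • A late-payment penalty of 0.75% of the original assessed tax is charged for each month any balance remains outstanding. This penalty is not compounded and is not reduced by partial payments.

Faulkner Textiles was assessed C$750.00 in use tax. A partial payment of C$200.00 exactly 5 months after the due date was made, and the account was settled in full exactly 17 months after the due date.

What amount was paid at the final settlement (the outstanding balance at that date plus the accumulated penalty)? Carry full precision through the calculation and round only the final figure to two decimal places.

Monthly rate = 6% ÷ 12 = 0.5%
Balance at month 5: C$750.0000 × (1 + 0.005)^5 = C$768.9384…
After C$200.00 payment: C$768.9384… − C$200.00 = C$568.9384…
Balance at month 17: C$568.9384… × (1 + 0.005)^12 = C$604.0293…
Penalty: 17 × 0.75% × C$750.00 = C$95.63…
Final settlement = outstanding balance + penalty = C$604.0293… + C$95.63… = C$699.65

C$699.65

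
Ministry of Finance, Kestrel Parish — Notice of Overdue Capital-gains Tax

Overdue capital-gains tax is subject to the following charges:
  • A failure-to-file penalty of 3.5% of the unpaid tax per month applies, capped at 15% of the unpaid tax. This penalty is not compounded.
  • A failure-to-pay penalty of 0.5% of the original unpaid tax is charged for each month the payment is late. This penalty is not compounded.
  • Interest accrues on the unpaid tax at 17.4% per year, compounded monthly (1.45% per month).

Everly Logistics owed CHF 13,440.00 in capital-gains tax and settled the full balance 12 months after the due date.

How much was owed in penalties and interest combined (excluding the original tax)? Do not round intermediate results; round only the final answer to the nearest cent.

CHF 5,356.78

Failure-to-file: 12 × 3.5% × CHF 13,440.00 = CHF 5,644.80, capped at 15% × CHF 13,440.00 = CHF 2,016.00
Failure-to-pay penalty = 0.5% × CHF 13,440.00 × 12 mo = CHF 806.40
Interest: CHF 13,440.00 × ((1 + 0.0145)^12 − 1) = CHF 13,440.00 × 0.1885696… = CHF 2,534.3754…
Penalties + interest = CHF 2,822.4000 + CHF 2,534.3754… = CHF 5,356.78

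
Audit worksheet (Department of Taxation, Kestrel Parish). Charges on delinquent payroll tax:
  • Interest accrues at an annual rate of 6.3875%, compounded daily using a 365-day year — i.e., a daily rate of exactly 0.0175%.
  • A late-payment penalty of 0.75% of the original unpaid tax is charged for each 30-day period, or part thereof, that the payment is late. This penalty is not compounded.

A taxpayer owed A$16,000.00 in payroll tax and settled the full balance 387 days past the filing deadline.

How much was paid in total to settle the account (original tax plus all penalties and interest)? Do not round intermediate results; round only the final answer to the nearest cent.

A$18,681.03

Penalty periods: ⌈387/30⌉ = 13; penalty = 13 × 0.75% × A$16,000.00 = A$1,560.00
Interest: A$16,000.00 × ((1 + 0.000175)^387 − 1) = A$16,000.00 × 0.07006466… = A$1,121.0345…
Total = A$16,000.00 + A$1,560.0000 + A$1,121.0345… = A$18,681.03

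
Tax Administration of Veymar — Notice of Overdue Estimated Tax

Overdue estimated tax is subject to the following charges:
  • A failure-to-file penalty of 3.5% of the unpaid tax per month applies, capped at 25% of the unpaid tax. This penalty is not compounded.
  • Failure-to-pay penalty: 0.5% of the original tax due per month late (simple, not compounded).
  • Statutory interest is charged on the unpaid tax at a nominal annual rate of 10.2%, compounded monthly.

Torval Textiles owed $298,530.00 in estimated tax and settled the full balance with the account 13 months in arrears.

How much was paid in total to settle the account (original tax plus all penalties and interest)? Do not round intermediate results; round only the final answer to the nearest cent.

$427,290.45

Failure-to-file: 13 × 3.5% × $298,530.00 = $135,831.15, capped at 25% × $298,530.00 = $74,632.50
Failure-to-pay penalty: 13 × 0.5% × $298,530.00 = $19,404.45
Interest (10.2%/yr ÷ 12 = 0.85%/month): $298,530.00 × ((1 + 0.0085)^13 − 1) = $34,723.4960…
Total = $298,530.00 + $94,036.9500 + $34,723.4960… = $427,290.45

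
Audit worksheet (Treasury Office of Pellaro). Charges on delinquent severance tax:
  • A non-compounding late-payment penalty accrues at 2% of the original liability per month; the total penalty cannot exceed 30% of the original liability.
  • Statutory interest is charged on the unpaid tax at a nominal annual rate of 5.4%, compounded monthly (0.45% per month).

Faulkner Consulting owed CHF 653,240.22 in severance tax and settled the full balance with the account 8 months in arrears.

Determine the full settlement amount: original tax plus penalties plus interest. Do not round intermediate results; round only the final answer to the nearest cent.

Penalty: 8 × 2% × CHF 653,240.22 = CHF 104,518.44… (below the 30% cap of CHF 195,972.07…)
Interest: CHF 653,240.22 × ((1 + 0.0045)^8 − 1) = CHF 653,240.22 × 0.0365721… = CHF 23,890.3874…
Total = CHF 653,240.22 + CHF 104,518.4352 + CHF 23,890.3874… = CHF 781,649.04

CHF 781,649.04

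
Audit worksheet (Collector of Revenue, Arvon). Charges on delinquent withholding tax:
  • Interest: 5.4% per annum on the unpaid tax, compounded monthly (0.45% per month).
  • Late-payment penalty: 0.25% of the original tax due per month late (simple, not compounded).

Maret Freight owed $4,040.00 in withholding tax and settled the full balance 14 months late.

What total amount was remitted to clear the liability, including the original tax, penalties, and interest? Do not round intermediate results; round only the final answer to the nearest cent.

$4,443.50

Late-payment penalty = 0.25% × $4,040.00 × 14 mo = $141.40
Interest: $4,040.00 × ((1 + 0.0045)^14 − 1) = $4,040.00 × 0.0648763… = $262.1004…
Total = $4,040.00 + $141.4000 + $262.1004… = $4,443.50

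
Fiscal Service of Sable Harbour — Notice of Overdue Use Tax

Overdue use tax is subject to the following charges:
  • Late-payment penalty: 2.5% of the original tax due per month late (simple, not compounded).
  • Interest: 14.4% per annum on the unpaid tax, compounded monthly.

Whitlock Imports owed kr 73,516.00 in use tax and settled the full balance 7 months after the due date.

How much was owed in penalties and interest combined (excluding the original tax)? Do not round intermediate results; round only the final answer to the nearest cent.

Late-payment penalty: 7 × 2.5% × kr 73,516.00 = kr 12,865.30
Interest (14.4%/yr ÷ 12 = 1.2%/month): kr 73,516.00 × ((1 + 0.012)^7 − 1) = kr 6,402.1564…
Penalties + interest = kr 12,865.3000 + kr 6,402.1564… = kr 19,267.46

kr 19,267.46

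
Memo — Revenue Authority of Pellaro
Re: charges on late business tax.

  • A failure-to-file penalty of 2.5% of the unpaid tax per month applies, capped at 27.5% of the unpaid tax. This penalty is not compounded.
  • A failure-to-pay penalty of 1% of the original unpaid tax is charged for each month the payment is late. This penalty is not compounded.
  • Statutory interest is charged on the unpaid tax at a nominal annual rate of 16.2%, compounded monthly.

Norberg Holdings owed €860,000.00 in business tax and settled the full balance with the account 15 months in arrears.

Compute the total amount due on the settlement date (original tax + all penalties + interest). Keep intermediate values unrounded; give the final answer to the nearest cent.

€1,417,110.10

Failure-to-file: 15 × 2.5% × €860,000.00 = €322,500.00, capped at 27.5% × €860,000.00 = €236,500.00
Failure-to-pay penalty: 15 × 1% × €860,000.00 = €129,000.00
Interest (16.2%/yr ÷ 12 = 1.35%/month): €860,000.00 × ((1 + 0.0135)^15 − 1) = €191,610.0955…
Total = €860,000.00 + €365,500.0000 + €191,610.0955… = €1,417,110.10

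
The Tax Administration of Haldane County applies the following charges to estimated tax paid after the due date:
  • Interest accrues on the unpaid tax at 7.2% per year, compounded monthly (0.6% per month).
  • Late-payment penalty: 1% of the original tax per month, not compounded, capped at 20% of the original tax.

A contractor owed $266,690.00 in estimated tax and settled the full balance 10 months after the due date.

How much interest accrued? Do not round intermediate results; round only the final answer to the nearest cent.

$16,440.42

Interest: $266,690.00 × ((1 + 0.006)^10 − 1) = $266,690.00 × 0.0616462… = $16,440.4235…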